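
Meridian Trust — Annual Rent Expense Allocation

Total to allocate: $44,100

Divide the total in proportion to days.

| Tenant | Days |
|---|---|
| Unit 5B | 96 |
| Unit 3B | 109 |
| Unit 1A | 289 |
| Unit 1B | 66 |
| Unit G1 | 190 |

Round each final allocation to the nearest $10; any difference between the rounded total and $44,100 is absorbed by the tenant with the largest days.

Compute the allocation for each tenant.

Sum of days: 750.
Pro-rata amounts: Unit 5B 96/750 × $44,100 = 5,644.80; Unit 3B 109/750 × $44,100 = 6,409.20; Unit 1A 289/750 × $44,100 = 16,993.20; Unit 1B 66/750 × $44,100 = 3,880.80; Unit G1 190/750 × $44,100 = 11,172.00.
After rounding ($10): Unit 5B $5,640; Unit 3B $6,410; Unit 1A $16,990; Unit 1B $3,880; Unit G1 $11,170. Sum = $44,090.
Difference $44,100 − $44,090 = +$10 applied to largest days (Unit 1A): Unit 1A becomes $17,000.

Unit 5B: $5,640 · Unit 3B: $6,410 · Unit 1A: $17,000 · Unit 1B: $3,880 · Unit G1: $11,170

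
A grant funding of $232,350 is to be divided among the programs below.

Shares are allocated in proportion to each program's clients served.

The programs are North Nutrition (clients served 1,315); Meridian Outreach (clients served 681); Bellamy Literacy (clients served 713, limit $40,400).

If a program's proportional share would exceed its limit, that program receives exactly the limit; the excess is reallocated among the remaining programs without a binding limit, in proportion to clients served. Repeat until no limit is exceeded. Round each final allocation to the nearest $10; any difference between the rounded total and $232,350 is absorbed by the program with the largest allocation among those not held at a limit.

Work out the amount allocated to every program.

Total clients served = 2,709.
Pro-rata shares before constraints: North Nutrition 112,787.10; Meridian Outreach 58,409.14; Bellamy Literacy 61,153.77.
Held at cap: Bellamy Literacy ($40,400); balance $191,950 reallocated over remaining clients served 1,996.
Shares after redistribution: North Nutrition 126,460.05 → $126,460; Meridian Outreach 65,489.95 → $65,490.

North Nutrition: $126,460 · Meridian Outreach: $65,490 · Bellamy Literacy: $40,400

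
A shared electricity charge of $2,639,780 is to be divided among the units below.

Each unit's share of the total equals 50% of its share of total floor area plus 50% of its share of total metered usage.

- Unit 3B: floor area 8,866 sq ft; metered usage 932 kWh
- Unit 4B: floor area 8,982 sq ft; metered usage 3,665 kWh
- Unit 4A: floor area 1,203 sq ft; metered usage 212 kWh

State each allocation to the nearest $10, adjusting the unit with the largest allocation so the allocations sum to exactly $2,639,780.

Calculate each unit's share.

Floor area total 19,051; metered usage total 4,809.
Combined weights (50% floor area + 50% metered usage): Unit 3B 0.3296; Unit 4B 0.6168; Unit 4A 0.0536.
Pro-rata amounts: Unit 3B 870,052.59; Unit 4B 1,628,195.21; Unit 4A 141,532.20.
After rounding ($10): Unit 3B $870,050; Unit 4B $1,628,200; Unit 4A $141,530. Sum = $2,639,780.
Sum already equals the total — no adjustment.

Unit 3B: $870,050 · Unit 4B: $1,628,200 · Unit 4A: $141,530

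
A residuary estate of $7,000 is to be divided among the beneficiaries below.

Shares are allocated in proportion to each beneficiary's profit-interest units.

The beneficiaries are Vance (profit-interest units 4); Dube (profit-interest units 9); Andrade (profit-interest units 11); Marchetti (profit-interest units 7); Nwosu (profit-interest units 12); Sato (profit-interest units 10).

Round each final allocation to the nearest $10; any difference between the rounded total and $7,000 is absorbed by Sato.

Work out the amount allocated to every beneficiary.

Total profit-interest units = 53.
Pro-rata amounts: Vance 4/53 × $7,000 = 528.30; Dube 9/53 × $7,000 = 1,188.68; Andrade 11/53 × $7,000 = 1,452.83; Marchetti 7/53 × $7,000 = 924.53; Nwosu 12/53 × $7,000 = 1,584.91; Sato 10/53 × $7,000 = 1,320.75.
After rounding ($10): Vance $530; Dube $1,190; Andrade $1,450; Marchetti $920; Nwosu $1,580; Sato $1,320. Sum = $6,990.
Difference $7,000 − $6,990 = +$10 applied to Sato: Sato becomes $1,330.

Vance: $530; Dube: $1,190; Andrade: $1,450; Marchetti: $920; Nwosu: $1,580; Sato: $1,330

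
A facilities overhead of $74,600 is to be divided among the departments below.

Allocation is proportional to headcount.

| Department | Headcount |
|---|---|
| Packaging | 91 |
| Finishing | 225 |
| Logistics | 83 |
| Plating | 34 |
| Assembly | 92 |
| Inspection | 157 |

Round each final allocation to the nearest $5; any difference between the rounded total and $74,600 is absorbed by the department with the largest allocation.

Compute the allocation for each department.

Total headcount = 682.
Proportional shares: Packaging 91/682 × $74,600 = 9,953.96; Finishing 225/682 × $74,600 = 24,611.44; Logistics 83/682 × $74,600 = 9,078.89; Plating 34/682 × $74,600 = 3,719.06; Assembly 92/682 × $74,600 = 10,063.34; Inspection 157/682 × $74,600 = 17,173.31.
At nearest $5: Packaging $9,955; Finishing $24,610; Logistics $9,080; Plating $3,720; Assembly $10,065; Inspection $17,175. Sum = $74,605.
Difference $74,600 − $74,605 = −$5 applied to largest allocation (Finishing): Finishing becomes $24,605.

Packaging: $9,955 · Finishing: $24,605 · Logistics: $9,080 · Plating: $3,720 · Assembly: $10,065 · Inspection: $17,175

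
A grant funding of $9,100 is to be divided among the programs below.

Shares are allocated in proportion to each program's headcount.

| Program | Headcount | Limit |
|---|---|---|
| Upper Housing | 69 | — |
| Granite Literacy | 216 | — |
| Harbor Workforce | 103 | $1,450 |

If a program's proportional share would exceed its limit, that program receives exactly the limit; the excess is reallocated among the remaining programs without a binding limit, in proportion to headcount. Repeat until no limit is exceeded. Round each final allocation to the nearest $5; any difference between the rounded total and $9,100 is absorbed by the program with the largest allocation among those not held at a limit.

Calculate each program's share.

Upper Housing: $1,850 | Granite Literacy: $5,800 | Harbor Workforce: $1,450

Total headcount = 388.
Pro-rata shares before constraints: Upper Housing 1,618.30; Granite Literacy 5,065.98; Harbor Workforce 2,415.72.
Held at cap: Harbor Workforce ($1,450); balance $7,650 reallocated over remaining headcount 285.
Shares after redistribution: Upper Housing 1,852.11 → $1,850; Granite Literacy 5,797.89 → $5,800.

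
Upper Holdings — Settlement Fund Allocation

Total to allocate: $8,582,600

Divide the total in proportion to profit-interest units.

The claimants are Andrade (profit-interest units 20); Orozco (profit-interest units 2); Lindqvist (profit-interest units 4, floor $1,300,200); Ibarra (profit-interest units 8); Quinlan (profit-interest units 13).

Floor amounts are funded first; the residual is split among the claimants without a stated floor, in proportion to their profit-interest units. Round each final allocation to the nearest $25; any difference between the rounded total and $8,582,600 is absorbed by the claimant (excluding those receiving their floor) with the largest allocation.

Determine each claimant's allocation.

Andrade: $3,387,150 | Orozco: $338,725 | Lindqvist: $1,300,200 | Ibarra: $1,354,875 | Quinlan: $2,201,650

Fund the minimums — Lindqvist $1,300,200. Balance $7,282,400.
Balance split over remaining profit-interest units 43: Andrade 3,387,162.79 → $3,387,175; Orozco 338,716.28 → $338,725; Ibarra 1,354,865.12 → $1,354,875; Quinlan 2,201,655.81 → $2,201,650.
Rounding difference −$25 applied to Andrade → $3,387,150.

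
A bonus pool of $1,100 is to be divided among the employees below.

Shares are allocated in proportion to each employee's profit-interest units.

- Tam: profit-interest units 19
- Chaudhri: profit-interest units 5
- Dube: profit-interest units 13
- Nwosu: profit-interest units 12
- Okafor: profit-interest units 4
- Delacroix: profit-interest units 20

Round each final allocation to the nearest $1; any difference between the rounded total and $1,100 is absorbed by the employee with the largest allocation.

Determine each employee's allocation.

Combined profit-interest units = 73.
Proportional shares: Tam 19/73 × $1,100 = 286.30; Chaudhri 5/73 × $1,100 = 75.34; Dube 13/73 × $1,100 = 195.89; Nwosu 12/73 × $1,100 = 180.82; Okafor 4/73 × $1,100 = 60.27; Delacroix 20/73 × $1,100 = 301.37.
Rounded to nearest $1: Tam $286; Chaudhri $75; Dube $196; Nwosu $181; Okafor $60; Delacroix $301. Sum = $1,099.
Difference $1,100 − $1,099 = +$1 applied to largest allocation (Delacroix): Delacroix becomes $302.

Tam: $286; Chaudhri: $75; Dube: $196; Nwosu: $181; Okafor: $60; Delacroix: $302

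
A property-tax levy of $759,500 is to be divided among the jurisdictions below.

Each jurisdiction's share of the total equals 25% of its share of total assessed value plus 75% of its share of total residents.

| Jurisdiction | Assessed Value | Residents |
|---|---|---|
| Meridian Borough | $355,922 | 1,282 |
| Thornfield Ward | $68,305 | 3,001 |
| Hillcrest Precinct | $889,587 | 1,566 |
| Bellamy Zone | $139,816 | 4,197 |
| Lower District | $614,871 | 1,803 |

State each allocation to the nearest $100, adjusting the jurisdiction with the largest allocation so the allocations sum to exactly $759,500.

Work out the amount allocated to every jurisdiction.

Meridian Borough: $94,300 | Thornfield Ward: $150,500 | Hillcrest Precinct: $156,900 | Bellamy Zone: $214,700 | Lower District: $143,100

Assessed value total 2,068,501; residents total 11,849.
Composite weights (25% assessed value + 75% residents): Meridian Borough 0.1242; Thornfield Ward 0.1982; Hillcrest Precinct 0.2066; Bellamy Zone 0.2826; Lower District 0.1884.
Unrounded shares: Meridian Borough 94,301.79; Thornfield Ward 150,539.06; Hillcrest Precinct 156,941.71; Bellamy Zone 214,599.43; Lower District 143,118.02.
After rounding ($100): Meridian Borough $94,300; Thornfield Ward $150,500; Hillcrest Precinct $156,900; Bellamy Zone $214,600; Lower District $143,100. Sum = $759,400.
Difference $759,500 − $759,400 = +$100 applied to largest allocation (Bellamy Zone): Bellamy Zone becomes $214,700.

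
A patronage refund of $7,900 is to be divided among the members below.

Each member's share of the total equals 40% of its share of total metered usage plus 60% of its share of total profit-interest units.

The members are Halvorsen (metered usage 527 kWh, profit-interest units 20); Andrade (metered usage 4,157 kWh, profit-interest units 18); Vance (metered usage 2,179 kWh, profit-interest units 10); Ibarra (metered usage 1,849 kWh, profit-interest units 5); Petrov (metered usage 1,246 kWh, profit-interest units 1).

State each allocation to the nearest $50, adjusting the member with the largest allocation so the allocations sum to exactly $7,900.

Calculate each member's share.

Halvorsen: $1,900 · Andrade: $2,900 · Vance: $1,550 · Ibarra: $1,050 · Petrov: $500

Metered usage total 9,958; profit-interest units total 54.
Combined weights (40% metered usage + 60% profit-interest units): Halvorsen 0.2434; Andrade 0.3670; Vance 0.1986; Ibarra 0.1298; Petrov 0.0612.
Proportional shares: Halvorsen 1,922.79; Andrade 2,899.15; Vance 1,569.25; Ibarra 1,025.64; Petrov 483.17.
After rounding ($50): Halvorsen $1,900; Andrade $2,900; Vance $1,550; Ibarra $1,050; Petrov $500. Sum = $7,900.
Rounded total matches; no reconciliation needed.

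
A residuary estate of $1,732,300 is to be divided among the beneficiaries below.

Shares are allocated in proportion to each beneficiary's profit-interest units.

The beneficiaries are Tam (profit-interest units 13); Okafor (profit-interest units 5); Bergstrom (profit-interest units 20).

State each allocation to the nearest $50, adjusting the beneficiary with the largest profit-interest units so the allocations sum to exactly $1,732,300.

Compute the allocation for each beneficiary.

Tam: $592,650 · Okafor: $227,950 · Bergstrom: $911,700

Combined profit-interest units = 38.
Raw shares: Tam 13/38 × $1,732,300 = 592,628.95; Okafor 5/38 × $1,732,300 = 227,934.21; Bergstrom 20/38 × $1,732,300 = 911,736.84.
After rounding ($50): Tam $592,650; Okafor $227,950; Bergstrom $911,750. Sum = $1,732,350.
Difference $1,732,300 − $1,732,350 = −$50 applied to largest profit-interest units (Bergstrom): Bergstrom becomes $911,700.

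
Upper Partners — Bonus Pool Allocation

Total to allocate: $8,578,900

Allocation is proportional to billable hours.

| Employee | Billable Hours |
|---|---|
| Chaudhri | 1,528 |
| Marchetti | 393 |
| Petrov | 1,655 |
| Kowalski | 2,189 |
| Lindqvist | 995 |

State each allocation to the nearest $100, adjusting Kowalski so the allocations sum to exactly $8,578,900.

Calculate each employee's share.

Combined billable hours = 6,760.
Proportional shares: Chaudhri 1,528/6,760 × $8,578,900 = 1,939,135.98; Marchetti 393/6,760 × $8,578,900 = 498,743.74; Petrov 1,655/6,760 × $8,578,900 = 2,100,307.62; Kowalski 2,189/6,760 × $8,578,900 = 2,777,989.96; Lindqvist 995/6,760 × $8,578,900 = 1,262,722.71.
After rounding ($100): Chaudhri $1,939,100; Marchetti $498,700; Petrov $2,100,300; Kowalski $2,778,000; Lindqvist $1,262,700. Sum = $8,578,800.
Difference $8,578,900 − $8,578,800 = +$100 applied to Kowalski: Kowalski becomes $2,778,100.

Chaudhri: $1,939,100; Marchetti: $498,700; Petrov: $2,100,300; Kowalski: $2,778,100; Lindqvist: $1,262,700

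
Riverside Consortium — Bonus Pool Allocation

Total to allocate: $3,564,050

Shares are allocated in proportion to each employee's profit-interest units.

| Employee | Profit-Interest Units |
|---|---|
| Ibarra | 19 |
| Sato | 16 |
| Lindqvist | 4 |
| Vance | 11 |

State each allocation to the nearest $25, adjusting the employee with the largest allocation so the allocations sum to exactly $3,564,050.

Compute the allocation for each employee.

Ibarra: $1,354,325 | Sato: $1,140,500 | Lindqvist: $285,125 | Vance: $784,100

Profit-interest units total: 50.
Pro-rata amounts: Ibarra 19/50 × $3,564,050 = 1,354,339.00; Sato 16/50 × $3,564,050 = 1,140,496.00; Lindqvist 4/50 × $3,564,050 = 285,124.00; Vance 11/50 × $3,564,050 = 784,091.00.
Rounded to nearest $25: Ibarra $1,354,350; Sato $1,140,500; Lindqvist $285,125; Vance $784,100. Sum = $3,564,075.
Difference $3,564,050 − $3,564,075 = −$25 applied to largest allocation (Ibarra): Ibarra becomes $1,354,325.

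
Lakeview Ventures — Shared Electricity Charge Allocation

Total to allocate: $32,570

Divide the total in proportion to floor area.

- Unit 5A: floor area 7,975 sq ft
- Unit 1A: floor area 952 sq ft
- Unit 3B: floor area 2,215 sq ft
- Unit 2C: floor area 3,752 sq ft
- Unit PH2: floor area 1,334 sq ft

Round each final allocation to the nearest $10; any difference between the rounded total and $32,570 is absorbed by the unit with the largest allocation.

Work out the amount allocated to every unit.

Sum of floor area: 16,228.
Pro-rata amounts: Unit 5A 7,975/16,228 × $32,570 = 16,006.02; Unit 1A 952/16,228 × $32,570 = 1,910.69; Unit 3B 2,215/16,228 × $32,570 = 4,445.56; Unit 2C 3,752/16,228 × $32,570 = 7,530.36; Unit PH2 1,334/16,228 × $32,570 = 2,677.37.
At nearest $10: Unit 5A $16,010; Unit 1A $1,910; Unit 3B $4,450; Unit 2C $7,530; Unit PH2 $2,680. Sum = $32,580.
Difference $32,570 − $32,580 = −$10 applied to largest allocation (Unit 5A): Unit 5A becomes $16,000.

Unit 5A: $16,000 | Unit 1A: $1,910 | Unit 3B: $4,450 | Unit 2C: $7,530 | Unit PH2: $2,680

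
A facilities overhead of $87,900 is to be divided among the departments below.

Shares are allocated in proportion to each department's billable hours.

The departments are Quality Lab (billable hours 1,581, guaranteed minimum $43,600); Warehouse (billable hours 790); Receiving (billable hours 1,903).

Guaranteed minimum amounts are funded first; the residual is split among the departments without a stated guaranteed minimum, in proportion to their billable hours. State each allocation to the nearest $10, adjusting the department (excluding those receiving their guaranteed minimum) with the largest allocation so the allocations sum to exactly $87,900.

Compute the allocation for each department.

Minimums first: Quality Lab $43,600. Remaining pool $44,300.
Remaining pool split over remaining billable hours 2,693: Warehouse 12,995.54 → $13,000; Receiving 31,304.46 → $31,300.

Quality Lab: $43,600; Warehouse: $13,000; Receiving: $31,300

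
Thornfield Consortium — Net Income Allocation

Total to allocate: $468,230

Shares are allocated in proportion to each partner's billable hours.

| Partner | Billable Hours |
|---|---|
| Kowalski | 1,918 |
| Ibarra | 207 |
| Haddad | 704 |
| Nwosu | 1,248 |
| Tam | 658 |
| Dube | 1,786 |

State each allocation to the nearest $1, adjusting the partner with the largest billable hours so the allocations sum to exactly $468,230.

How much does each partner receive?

Kowalski: $137,718 | Ibarra: $14,863 | Haddad: $50,550 | Nwosu: $89,611 | Tam: $47,247 | Dube: $128,241

Billable hours total: 1,918 + 207 + 704 + 1,248 + 658 + 1,786 = 6,521.
Unrounded shares: Kowalski 137,718.93; Ibarra 14,863.30; Haddad 50,549.60; Nwosu 89,610.65; Tam 47,246.64; Dube 128,240.88.
At nearest $1: Kowalski $137,719; Ibarra $14,863; Haddad $50,550; Nwosu $89,611; Tam $47,247; Dube $128,241. Sum = $468,231.
Difference $468,230 − $468,231 = −$1 applied to largest billable hours (Kowalski): Kowalski becomes $137,718.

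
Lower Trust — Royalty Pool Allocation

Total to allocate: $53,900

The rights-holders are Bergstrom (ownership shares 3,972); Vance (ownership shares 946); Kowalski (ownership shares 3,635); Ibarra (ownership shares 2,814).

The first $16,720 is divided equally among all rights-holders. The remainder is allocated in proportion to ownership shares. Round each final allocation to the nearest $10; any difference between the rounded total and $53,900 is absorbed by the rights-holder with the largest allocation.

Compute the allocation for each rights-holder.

Bergstrom: $17,180 | Vance: $7,270 | Kowalski: $16,070 | Ibarra: $13,380

Equal tier: $16,720 ÷ 4 = $4,180 apiece.
Remainder $37,180 by ownership shares (total 11,367): Bergstrom 12,991.90 → $12,990; Vance 3,094.24 → $3,090; Kowalski 11,889.62 → $11,890; Ibarra 9,204.23 → $9,200.
Rounding difference +$10 on remainder applied to Bergstrom.
Totals: Bergstrom $4,180 + $13,000 = $17,180; Vance $4,180 + $3,090 = $7,270; Kowalski $4,180 + $11,890 = $16,070; Ibarra $4,180 + $9,200 = $13,380.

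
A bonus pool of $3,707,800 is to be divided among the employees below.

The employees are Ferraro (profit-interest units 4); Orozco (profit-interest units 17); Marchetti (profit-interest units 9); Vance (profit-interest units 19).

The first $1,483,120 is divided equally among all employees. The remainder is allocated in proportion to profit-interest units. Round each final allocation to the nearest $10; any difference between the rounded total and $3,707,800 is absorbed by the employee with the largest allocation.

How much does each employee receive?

Equal tier: $1,483,120 ÷ 4 = $370,780 apiece.
Remainder $2,224,680 by profit-interest units (total 49): Ferraro 181,606.53 → $181,610; Orozco 771,827.76 → $771,830; Marchetti 408,614.69 → $408,610; Vance 862,631.02 → $862,630.
Totals: Ferraro $370,780 + $181,610 = $552,390; Orozco $370,780 + $771,830 = $1,142,610; Marchetti $370,780 + $408,610 = $779,390; Vance $370,780 + $862,630 = $1,233,410.

Ferraro: $552,390; Orozco: $1,142,610; Marchetti: $779,390; Vance: $1,233,410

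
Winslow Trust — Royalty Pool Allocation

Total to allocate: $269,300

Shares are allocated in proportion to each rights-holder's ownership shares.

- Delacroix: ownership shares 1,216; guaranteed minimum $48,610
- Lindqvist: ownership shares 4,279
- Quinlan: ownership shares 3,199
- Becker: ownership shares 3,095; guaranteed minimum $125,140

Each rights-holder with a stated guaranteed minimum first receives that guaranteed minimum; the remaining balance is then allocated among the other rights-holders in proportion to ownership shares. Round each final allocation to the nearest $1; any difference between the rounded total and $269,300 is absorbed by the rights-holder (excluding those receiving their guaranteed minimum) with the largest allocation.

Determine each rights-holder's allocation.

Guaranteed amounts: Delacroix $48,610; Becker $125,140. Residual $95,550.
Residual split over remaining ownership shares 7,478: Lindqvist 54,674.84 → $54,675; Quinlan 40,875.16 → $40,875.

Delacroix: $48,610 | Lindqvist: $54,675 | Quinlan: $40,875 | Becker: $125,140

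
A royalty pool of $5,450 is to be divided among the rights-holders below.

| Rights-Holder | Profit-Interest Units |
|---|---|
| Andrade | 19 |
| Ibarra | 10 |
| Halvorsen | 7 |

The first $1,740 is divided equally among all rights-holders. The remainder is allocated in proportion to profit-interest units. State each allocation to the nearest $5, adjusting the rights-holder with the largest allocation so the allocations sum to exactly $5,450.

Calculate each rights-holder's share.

Andrade: $2,540 | Ibarra: $1,610 | Halvorsen: $1,300

Equal tier: $1,740 ÷ 3 = $580 apiece.
Remainder $3,710 by profit-interest units (total 36): Andrade 1,958.06 → $1,960; Ibarra 1,030.56 → $1,030; Halvorsen 721.39 → $720.
Totals: Andrade $580 + $1,960 = $2,540; Ibarra $580 + $1,030 = $1,610; Halvorsen $580 + $720 = $1,300.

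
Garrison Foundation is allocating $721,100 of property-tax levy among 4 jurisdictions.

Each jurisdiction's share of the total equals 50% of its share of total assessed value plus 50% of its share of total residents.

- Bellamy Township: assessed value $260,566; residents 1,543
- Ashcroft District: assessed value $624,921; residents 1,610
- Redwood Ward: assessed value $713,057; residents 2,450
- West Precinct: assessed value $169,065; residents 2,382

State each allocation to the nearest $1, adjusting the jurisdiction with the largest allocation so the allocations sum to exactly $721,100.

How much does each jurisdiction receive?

Assessed value total 1,767,609; residents total 7,985.
Combined weights (50% assessed value + 50% residents): Bellamy Township 0.1703; Ashcroft District 0.2776; Redwood Ward 0.3551; West Precinct 0.1970.
Proportional shares: Bellamy Township 122,820.95; Ashcroft District 200,165.95; Redwood Ward 256,072.45; West Precinct 142,040.65.
Rounded to nearest $1: Bellamy Township $122,821; Ashcroft District $200,166; Redwood Ward $256,072; West Precinct $142,041. Sum = $721,100.
Sum already equals the total — no adjustment.

Bellamy Township: $122,821 · Ashcroft District: $200,166 · Redwood Ward: $256,072 · West Precinct: $142,041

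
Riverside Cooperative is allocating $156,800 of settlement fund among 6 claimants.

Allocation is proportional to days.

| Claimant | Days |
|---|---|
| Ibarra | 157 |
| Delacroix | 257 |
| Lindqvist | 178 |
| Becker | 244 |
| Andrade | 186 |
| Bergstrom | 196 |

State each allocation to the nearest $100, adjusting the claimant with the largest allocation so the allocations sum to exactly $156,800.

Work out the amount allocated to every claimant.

Combined days = 1,218.
Pro-rata amounts: Ibarra 157/1,218 × $156,800 = 20,211.49; Delacroix 257/1,218 × $156,800 = 33,085.06; Lindqvist 178/1,218 × $156,800 = 22,914.94; Becker 244/1,218 × $156,800 = 31,411.49; Andrade 186/1,218 × $156,800 = 23,944.83; Bergstrom 196/1,218 × $156,800 = 25,232.18.
Rounded to nearest $100: Ibarra $20,200; Delacroix $33,100; Lindqvist $22,900; Becker $31,400; Andrade $23,900; Bergstrom $25,200. Sum = $156,700.
Difference $156,800 − $156,700 = +$100 applied to largest allocation (Delacroix): Delacroix becomes $33,200.

Ibarra: $20,200 · Delacroix: $33,200 · Lindqvist: $22,900 · Becker: $31,400 · Andrade: $23,900 · Bergstrom: $25,200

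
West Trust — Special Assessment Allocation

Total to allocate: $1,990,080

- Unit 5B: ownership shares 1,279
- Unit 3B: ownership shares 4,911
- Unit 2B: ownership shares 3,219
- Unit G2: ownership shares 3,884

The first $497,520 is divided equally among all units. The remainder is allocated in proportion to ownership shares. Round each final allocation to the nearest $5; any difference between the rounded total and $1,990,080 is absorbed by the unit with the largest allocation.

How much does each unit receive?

$497,520 shared equally gives $124,380 per unit.
Remainder $1,492,560 by ownership shares (total 13,293): Unit 5B 143,608.23 → $143,610; Unit 3B 551,415.19 → $551,415; Unit 2B 361,434.64 → $361,435; Unit G2 436,101.94 → $436,100.
Totals: Unit 5B $124,380 + $143,610 = $267,990; Unit 3B $124,380 + $551,415 = $675,795; Unit 2B $124,380 + $361,435 = $485,815; Unit G2 $124,380 + $436,100 = $560,480.

Unit 5B: $267,990 · Unit 3B: $675,795 · Unit 2B: $485,815 · Unit G2: $560,480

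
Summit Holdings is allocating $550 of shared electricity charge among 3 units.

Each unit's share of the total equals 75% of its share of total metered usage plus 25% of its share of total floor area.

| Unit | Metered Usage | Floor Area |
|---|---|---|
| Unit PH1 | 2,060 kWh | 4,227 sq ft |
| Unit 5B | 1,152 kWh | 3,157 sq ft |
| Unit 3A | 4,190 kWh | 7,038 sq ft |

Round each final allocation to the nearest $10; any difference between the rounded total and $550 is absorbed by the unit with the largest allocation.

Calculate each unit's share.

Unit PH1: $160 | Unit 5B: $90 | Unit 3A: $300

Metered usage total 7,402; floor area total 14,422.
Blended shares (75% metered usage + 25% floor area): Unit PH1 0.2820; Unit 5B 0.1715; Unit 3A 0.5465.
Unrounded shares: Unit PH1 155.10; Unit 5B 94.30; Unit 3A 300.60.
At nearest $10: Unit PH1 $160; Unit 5B $90; Unit 3A $300. Sum = $550.
Rounded total matches; no reconciliation needed.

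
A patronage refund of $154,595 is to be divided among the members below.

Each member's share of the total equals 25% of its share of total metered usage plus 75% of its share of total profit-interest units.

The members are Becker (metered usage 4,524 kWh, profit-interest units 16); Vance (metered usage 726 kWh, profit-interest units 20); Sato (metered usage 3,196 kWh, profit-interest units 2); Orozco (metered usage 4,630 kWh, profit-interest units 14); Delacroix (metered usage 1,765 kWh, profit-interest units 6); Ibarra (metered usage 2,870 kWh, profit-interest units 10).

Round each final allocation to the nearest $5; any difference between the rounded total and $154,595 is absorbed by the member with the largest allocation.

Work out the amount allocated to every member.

Totals — metered usage 17,711, profit-interest units 68.
Composite weights (25% metered usage + 75% profit-interest units): Becker 0.2403; Vance 0.2308; Sato 0.0672; Orozco 0.2198; Delacroix 0.0911; Ibarra 0.1508.
Unrounded shares: Becker 37,153.69; Vance 35,686.11; Sato 10,384.46; Orozco 33,974.82; Delacroix 14,082.12; Ibarra 23,313.80.
After rounding ($5): Becker $37,155; Vance $35,685; Sato $10,385; Orozco $33,975; Delacroix $14,080; Ibarra $23,315. Sum = $154,595.
Sum already equals the total — no adjustment.

Becker: $37,155 · Vance: $35,685 · Sato: $10,385 · Orozco: $33,975 · Delacroix: $14,080 · Ibarra: $23,315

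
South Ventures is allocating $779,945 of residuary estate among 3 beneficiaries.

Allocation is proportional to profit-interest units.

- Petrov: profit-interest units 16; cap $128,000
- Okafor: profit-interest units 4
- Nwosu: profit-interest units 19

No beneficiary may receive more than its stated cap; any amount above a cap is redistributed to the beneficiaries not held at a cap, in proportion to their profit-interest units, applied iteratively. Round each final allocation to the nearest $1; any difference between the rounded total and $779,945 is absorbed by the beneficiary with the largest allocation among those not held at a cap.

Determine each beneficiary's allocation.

Total profit-interest units = 39.
Proportional shares (ignoring caps): Petrov 319,977.44; Okafor 79,994.36; Nwosu 379,973.21.
Cap binds for Petrov ($128,000); residual $651,945 reallocated over remaining profit-interest units 23.
Shares after redistribution: Okafor 113,381.74 → $113,382; Nwosu 538,563.26 → $538,563.

Petrov: $128,000; Okafor: $113,382; Nwosu: $538,563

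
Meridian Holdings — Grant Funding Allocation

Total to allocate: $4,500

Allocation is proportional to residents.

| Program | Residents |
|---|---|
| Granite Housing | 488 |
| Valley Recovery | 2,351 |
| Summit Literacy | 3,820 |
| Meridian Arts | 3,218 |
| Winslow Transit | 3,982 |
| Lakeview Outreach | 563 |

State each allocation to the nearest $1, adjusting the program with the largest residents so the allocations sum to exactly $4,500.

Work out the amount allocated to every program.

Granite Housing: $152; Valley Recovery: $734; Summit Literacy: $1,192; Meridian Arts: $1,004; Winslow Transit: $1,242; Lakeview Outreach: $176

Total residents = 488 + 2,351 + 3,820 + 3,218 + 3,982 + 563 = 14,422.
Unrounded shares: Granite Housing 152.27; Valley Recovery 733.57; Summit Literacy 1,191.93; Meridian Arts 1,004.09; Winslow Transit 1,242.48; Lakeview Outreach 175.67.
After rounding ($1): Granite Housing $152; Valley Recovery $734; Summit Literacy $1,192; Meridian Arts $1,004; Winslow Transit $1,242; Lakeview Outreach $176. Sum = $4,500.
Rounded total matches; no reconciliation needed.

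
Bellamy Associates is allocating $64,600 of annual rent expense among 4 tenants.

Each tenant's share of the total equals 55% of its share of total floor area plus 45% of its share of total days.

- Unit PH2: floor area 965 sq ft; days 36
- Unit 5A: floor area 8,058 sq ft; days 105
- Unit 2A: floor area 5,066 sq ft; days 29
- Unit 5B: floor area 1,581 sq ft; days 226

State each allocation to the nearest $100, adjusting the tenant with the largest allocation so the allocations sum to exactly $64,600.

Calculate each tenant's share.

Unit PH2: $4,800; Unit 5A: $26,000; Unit 2A: $13,600; Unit 5B: $20,200

Floor area total 15,670; days total 396.
Composite weights (55% floor area + 45% days): Unit PH2 0.0748; Unit 5A 0.4021; Unit 2A 0.2108; Unit 5B 0.3123.
Proportional shares: Unit PH2 4,830.76; Unit 5A 25,978.58; Unit 2A 13,615.46; Unit 5B 20,175.20.
At nearest $100: Unit PH2 $4,800; Unit 5A $26,000; Unit 2A $13,600; Unit 5B $20,200. Sum = $64,600.
Rounded total matches; no reconciliation needed.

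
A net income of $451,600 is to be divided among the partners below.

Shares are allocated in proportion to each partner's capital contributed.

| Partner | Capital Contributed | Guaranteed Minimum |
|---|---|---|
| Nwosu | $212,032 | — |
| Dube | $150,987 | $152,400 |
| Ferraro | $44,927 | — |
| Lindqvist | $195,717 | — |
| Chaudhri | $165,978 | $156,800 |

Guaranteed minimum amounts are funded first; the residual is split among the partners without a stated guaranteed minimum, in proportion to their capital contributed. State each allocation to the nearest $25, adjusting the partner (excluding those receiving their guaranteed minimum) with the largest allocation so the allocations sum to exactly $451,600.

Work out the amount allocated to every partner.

Nwosu: $66,700 · Dube: $152,400 · Ferraro: $14,125 · Lindqvist: $61,575 · Chaudhri: $156,800

Guaranteed amounts: Dube $152,400; Chaudhri $156,800. Remaining pool $142,400.
Remaining pool split over remaining capital contributed 452,676: Nwosu 66,699.71 → $66,700; Ferraro 14,132.86 → $14,125; Lindqvist 61,567.44 → $61,575.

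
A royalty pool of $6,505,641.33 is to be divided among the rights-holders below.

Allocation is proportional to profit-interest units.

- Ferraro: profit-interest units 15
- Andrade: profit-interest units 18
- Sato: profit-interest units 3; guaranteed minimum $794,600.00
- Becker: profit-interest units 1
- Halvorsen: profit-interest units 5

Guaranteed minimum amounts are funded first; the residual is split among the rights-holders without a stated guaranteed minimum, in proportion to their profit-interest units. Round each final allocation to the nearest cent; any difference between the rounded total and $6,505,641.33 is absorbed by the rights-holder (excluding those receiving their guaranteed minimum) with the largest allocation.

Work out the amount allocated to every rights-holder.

Guaranteed amounts: Sato $794,600.00. Balance $5,711,041.33.
Balance split over remaining profit-interest units 39: Ferraro 2,196,554.3577 → $2,196,554.36; Andrade 2,635,865.2292 → $2,635,865.23; Becker 146,436.9572 → $146,436.96; Halvorsen 732,184.7859 → $732,184.79.
Rounding difference −$0.01 applied to Andrade → $2,635,865.22.

Ferraro: $2,196,554.36 | Andrade: $2,635,865.22 | Sato: $794,600.00 | Becker: $146,436.96 | Halvorsen: $732,184.79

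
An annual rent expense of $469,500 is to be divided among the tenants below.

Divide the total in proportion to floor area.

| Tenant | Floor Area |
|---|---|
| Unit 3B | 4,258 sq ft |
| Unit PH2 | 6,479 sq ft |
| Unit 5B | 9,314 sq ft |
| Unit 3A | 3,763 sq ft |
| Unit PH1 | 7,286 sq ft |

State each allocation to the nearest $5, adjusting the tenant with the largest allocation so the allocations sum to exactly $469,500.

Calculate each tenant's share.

Floor area total: 31,100.
Raw shares: Unit 3B 4,258/31,100 × $469,500 = 64,280.74; Unit PH2 6,479/31,100 × $469,500 = 97,809.98; Unit 5B 9,314/31,100 × $469,500 = 140,608.46; Unit 3A 3,763/31,100 × $469,500 = 56,807.99; Unit PH1 7,286/31,100 × $469,500 = 109,992.83.
After rounding ($5): Unit 3B $64,280; Unit PH2 $97,810; Unit 5B $140,610; Unit 3A $56,810; Unit PH1 $109,995. Sum = $469,505.
Difference $469,500 − $469,505 = −$5 applied to largest allocation (Unit 5B): Unit 5B becomes $140,605.

Unit 3B: $64,280 · Unit PH2: $97,810 · Unit 5B: $140,605 · Unit 3A: $56,810 · Unit PH1: $109,995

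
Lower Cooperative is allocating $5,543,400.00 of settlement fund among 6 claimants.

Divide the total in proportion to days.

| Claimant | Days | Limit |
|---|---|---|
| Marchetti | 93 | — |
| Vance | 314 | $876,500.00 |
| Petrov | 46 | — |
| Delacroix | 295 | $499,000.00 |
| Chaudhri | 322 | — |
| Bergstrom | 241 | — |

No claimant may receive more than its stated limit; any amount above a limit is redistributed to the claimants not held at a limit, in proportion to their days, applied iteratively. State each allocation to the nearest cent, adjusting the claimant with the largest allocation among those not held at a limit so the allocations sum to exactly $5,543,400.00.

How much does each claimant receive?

Marchetti: $552,157.69; Vance: $876,500.00; Petrov: $273,110.26; Delacroix: $499,000.00; Chaudhri: $1,911,771.79; Bergstrom: $1,430,860.26

Combined days = 1,311.
Proportional shares (ignoring caps): Marchetti 393,238.9016; Vance 1,327,709.8398; Petrov 194,505.2632; Delacroix 1,247,370.7094; Chaudhri 1,361,536.8421; Bergstrom 1,019,038.4439.
Held at cap: Vance ($876,500.00), Delacroix ($499,000.00); remaining pool $4,167,900.00 reallocated over remaining days 702.
Redistributed shares: Marchetti 552,157.6923 → $552,157.69; Petrov 273,110.2564 → $273,110.26; Chaudhri 1,911,771.7949 → $1,911,771.79; Bergstrom 1,430,860.2564 → $1,430,860.26.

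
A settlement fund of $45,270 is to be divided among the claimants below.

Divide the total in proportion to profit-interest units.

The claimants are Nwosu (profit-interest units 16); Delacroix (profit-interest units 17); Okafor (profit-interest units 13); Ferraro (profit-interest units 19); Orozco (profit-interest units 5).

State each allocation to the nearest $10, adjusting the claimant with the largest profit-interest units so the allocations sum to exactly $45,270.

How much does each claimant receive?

Nwosu: $10,350 | Delacroix: $10,990 | Okafor: $8,410 | Ferraro: $12,290 | Orozco: $3,230

Profit-interest units total: 16 + 17 + 13 + 19 + 5 = 70.
Proportional shares: Nwosu 10,347.43; Delacroix 10,994.14; Okafor 8,407.29; Ferraro 12,287.57; Orozco 3,233.57.
At nearest $10: Nwosu $10,350; Delacroix $10,990; Okafor $8,410; Ferraro $12,290; Orozco $3,230. Sum = $45,270.
Rounded total matches; no reconciliation needed.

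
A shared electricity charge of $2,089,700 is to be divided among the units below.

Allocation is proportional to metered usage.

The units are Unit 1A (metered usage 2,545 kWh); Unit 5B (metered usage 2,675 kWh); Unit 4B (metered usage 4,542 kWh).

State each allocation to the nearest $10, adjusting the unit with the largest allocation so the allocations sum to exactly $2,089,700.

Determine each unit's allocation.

Total metered usage = 9,762.
Raw shares: Unit 1A 2,545/9,762 × $2,089,700 = 544,794.77; Unit 5B 2,675/9,762 × $2,089,700 = 572,623.18; Unit 4B 4,542/9,762 × $2,089,700 = 972,282.05.
Rounded to nearest $10: Unit 1A $544,790; Unit 5B $572,620; Unit 4B $972,280. Sum = $2,089,690.
Difference $2,089,700 − $2,089,690 = +$10 applied to largest allocation (Unit 4B): Unit 4B becomes $972,290.

Unit 1A: $544,790 | Unit 5B: $572,620 | Unit 4B: $972,290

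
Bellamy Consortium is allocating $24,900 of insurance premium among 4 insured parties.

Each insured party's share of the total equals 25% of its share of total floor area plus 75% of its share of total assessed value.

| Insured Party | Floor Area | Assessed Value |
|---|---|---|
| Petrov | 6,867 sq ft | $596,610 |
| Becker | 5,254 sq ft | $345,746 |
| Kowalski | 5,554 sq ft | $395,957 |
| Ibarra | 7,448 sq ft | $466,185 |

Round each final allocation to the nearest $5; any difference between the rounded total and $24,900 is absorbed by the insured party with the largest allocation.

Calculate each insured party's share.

Floor area total 25,123; assessed value total 1,804,498.
Combined weights (25% floor area + 75% assessed value): Petrov 0.3163; Becker 0.1960; Kowalski 0.2198; Ibarra 0.2679.
Proportional shares: Petrov 7,875.91; Becker 4,880.01; Kowalski 5,473.99; Ibarra 6,670.09.
After rounding ($5): Petrov $7,875; Becker $4,880; Kowalski $5,475; Ibarra $6,670. Sum = $24,900.
Rounded total matches; no reconciliation needed.

Petrov: $7,875; Becker: $4,880; Kowalski: $5,475; Ibarra: $6,670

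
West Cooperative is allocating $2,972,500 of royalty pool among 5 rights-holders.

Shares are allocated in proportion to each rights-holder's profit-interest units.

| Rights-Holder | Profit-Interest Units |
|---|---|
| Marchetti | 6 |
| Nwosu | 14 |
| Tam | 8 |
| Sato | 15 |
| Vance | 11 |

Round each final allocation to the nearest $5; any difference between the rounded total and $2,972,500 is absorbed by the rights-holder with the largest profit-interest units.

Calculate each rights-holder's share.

Marchetti: $330,280 | Nwosu: $770,650 | Tam: $440,370 | Sato: $825,690 | Vance: $605,510

Combined profit-interest units = 54.
Raw shares: Marchetti 6/54 × $2,972,500 = 330,277.78; Nwosu 14/54 × $2,972,500 = 770,648.15; Tam 8/54 × $2,972,500 = 440,370.37; Sato 15/54 × $2,972,500 = 825,694.44; Vance 11/54 × $2,972,500 = 605,509.26.
After rounding ($5): Marchetti $330,280; Nwosu $770,650; Tam $440,370; Sato $825,695; Vance $605,510. Sum = $2,972,505.
Difference $2,972,500 − $2,972,505 = −$5 applied to largest profit-interest units (Sato): Sato becomes $825,690.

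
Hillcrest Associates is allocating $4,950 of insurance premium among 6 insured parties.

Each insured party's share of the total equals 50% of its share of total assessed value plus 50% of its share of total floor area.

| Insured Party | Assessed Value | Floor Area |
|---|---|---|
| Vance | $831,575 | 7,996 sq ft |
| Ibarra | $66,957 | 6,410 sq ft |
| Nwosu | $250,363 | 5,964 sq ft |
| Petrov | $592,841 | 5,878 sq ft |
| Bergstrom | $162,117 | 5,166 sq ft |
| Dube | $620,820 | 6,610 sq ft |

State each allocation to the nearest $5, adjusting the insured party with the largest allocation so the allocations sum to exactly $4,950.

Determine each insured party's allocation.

Assessed value total 2,524,673; floor area total 38,024.
Combined weights (50% assessed value + 50% floor area): Vance 0.2698; Ibarra 0.0975; Nwosu 0.1280; Petrov 0.1947; Bergstrom 0.1000; Dube 0.2099.
Raw shares: Vance 1,335.68; Ibarra 482.87; Nwosu 633.64; Petrov 963.78; Bergstrom 495.18; Dube 1,038.85.
Rounded to nearest $5: Vance $1,335; Ibarra $485; Nwosu $635; Petrov $965; Bergstrom $495; Dube $1,040. Sum = $4,955.
Difference $4,950 − $4,955 = −$5 applied to largest allocation (Vance): Vance becomes $1,330.

Vance: $1,330; Ibarra: $485; Nwosu: $635; Petrov: $965; Bergstrom: $495; Dube: $1,040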